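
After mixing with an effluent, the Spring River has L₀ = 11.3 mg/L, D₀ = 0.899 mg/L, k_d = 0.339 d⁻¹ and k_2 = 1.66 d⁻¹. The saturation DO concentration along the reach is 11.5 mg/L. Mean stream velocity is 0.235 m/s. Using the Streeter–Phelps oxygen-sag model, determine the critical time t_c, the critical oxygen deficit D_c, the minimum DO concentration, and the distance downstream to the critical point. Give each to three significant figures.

With k_2/k_d = 4.897 and 1 − D₀(k_2−k_d)/(k_d L₀) = 0.6900,
t_c = ln(4.897 × 0.6900) / (1.66 − 0.339) = ln(3.379) / 1.321 = 1.217/1.321 = 0.9216 d.
D_c = (k_d/k_2) L₀ e^(−k_d t_c) = (0.339/1.66) × 11.3 × e^(−0.339×0.9216) = 0.2042 × 11.3 × 0.7317 = 1.688 mg/L.
Minimum DO = C_s − D_c = 11.5 − 1.688 = 9.812 mg/L.
x_c = v t_c = 0.235 m/s × 0.9216 d × 86400 s/d = 18710 m ≈ 18.7 km.

t_c ≈ 0.922 d; D_c ≈ 1.69 mg/L; min DO ≈ 9.81 mg/L; x_c ≈ 18.7 km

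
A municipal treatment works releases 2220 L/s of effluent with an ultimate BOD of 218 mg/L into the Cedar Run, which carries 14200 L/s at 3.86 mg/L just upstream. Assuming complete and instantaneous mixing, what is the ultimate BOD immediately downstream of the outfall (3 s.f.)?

Flow-weighted mixing: C = (Q_r C_r + Q_w C_w)/(Q_r + Q_w)
= (14200×3.86 + 2220×218)/(14200 + 2220) = 538800/16420 = 32.81 mg/L.

32.8 mg/L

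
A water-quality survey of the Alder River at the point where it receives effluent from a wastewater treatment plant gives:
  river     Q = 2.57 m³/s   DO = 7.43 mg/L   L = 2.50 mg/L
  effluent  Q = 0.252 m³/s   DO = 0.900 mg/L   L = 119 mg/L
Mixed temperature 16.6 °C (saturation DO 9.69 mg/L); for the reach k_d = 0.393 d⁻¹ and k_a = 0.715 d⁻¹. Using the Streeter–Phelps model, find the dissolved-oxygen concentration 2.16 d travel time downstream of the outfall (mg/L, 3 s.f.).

DO ≈ 5.71 mg/L

Mixed DO = (2.57×7.43 + 0.252×0.900)/(2.57+0.252) = 19.32/2.822 = 6.847 mg/L.
Mixed L₀ = (2.57×2.50 + 0.252×119)/(2.822) = 36.41/2.822 = 12.90 mg/L.
Initial deficit D₀ = C_s − DO₀ = 9.69 − 6.847 = 2.843 mg/L.
D(2.16) = [0.393×12.90/(0.715−0.393)](e^(−0.393×2.16) − e^(−0.715×2.16)) + 2.843 e^(−0.715×2.16)
= 15.75 × (0.4279 − 0.2134) + 2.843 × 0.2134 = 3.984 mg/L.
DO = 9.69 − 3.984 = 5.706 mg/L.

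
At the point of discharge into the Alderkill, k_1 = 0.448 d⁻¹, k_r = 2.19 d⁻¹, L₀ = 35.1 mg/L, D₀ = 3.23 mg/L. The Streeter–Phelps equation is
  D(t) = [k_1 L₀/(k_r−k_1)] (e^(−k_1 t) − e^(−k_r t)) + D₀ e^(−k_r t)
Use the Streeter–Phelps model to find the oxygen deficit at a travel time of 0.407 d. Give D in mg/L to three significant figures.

D ≈ 5.14 mg/L

k_1 L₀/(k_r−k_1) = 0.448×35.1/(2.19−0.448) = 15.72/1.742 = 9.027 mg/L.
e^(−k_1 t) = e^(−0.448×0.4070) = 0.8333; e^(−k_r t) = e^(−2.19×0.4070) = 0.4101.
D = 9.027 × (0.8333 − 0.4101) + 3.23 × 0.4101 = 3.820 + 1.325 = 5.145 mg/L.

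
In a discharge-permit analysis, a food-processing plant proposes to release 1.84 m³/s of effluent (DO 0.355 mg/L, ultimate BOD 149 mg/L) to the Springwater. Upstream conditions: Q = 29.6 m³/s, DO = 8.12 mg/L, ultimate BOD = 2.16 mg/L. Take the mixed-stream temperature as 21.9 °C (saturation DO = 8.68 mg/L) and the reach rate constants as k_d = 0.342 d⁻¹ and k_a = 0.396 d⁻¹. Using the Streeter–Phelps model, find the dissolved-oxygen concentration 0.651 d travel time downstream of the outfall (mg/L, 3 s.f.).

Mixed DO = (29.6×8.12 + 1.84×0.355)/(29.6+1.84) = 241.0/31.44 = 7.666 mg/L.
Mixed L₀ = (29.6×2.16 + 1.84×149)/(31.44) = 338.1/31.44 = 10.75 mg/L.
Initial deficit D₀ = C_s − DO₀ = 8.68 − 7.666 = 1.014 mg/L.
D(0.651) = [0.342×10.75/(0.396−0.342)](e^(−0.342×0.651) − e^(−0.396×0.651)) + 1.014 e^(−0.396×0.651)
= 68.11 × (0.8004 − 0.7728) + 1.014 × 0.7728 = 2.667 mg/L.
DO = 8.68 − 2.667 = 6.013 mg/L.

DO ≈ 6.01 mg/L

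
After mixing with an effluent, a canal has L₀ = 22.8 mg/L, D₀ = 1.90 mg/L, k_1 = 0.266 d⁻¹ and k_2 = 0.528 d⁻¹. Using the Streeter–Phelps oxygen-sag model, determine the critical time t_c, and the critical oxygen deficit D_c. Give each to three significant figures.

With k_2/k_1 = 1.985 and 1 − D₀(k_2−k_1)/(k_1 L₀) = 0.9179,
t_c = ln(1.985 × 0.9179) / (0.528 − 0.266) = ln(1.822) / 0.2620 = 0.6000/0.2620 = 2.290 d.
L(t_c) = L₀ e^(−k_1 t_c) = 22.8 × 0.5438 = 12.40 mg/L, and at the critical point k_2 D_c = k_1 L, so D_c = (0.266/0.528) × 12.40 = 6.247 mg/L.

t_c ≈ 2.29 d; D_c ≈ 6.25 mg/L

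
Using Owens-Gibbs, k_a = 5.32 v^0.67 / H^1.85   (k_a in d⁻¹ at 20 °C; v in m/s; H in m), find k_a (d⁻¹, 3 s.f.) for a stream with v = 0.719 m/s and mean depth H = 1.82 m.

k_a = 5.32 × 0.719^0.67 / 1.82^1.85 = 5.32 × 0.8017 / 3.028 = 1.409 d⁻¹.

k_a ≈ 1.41 d⁻¹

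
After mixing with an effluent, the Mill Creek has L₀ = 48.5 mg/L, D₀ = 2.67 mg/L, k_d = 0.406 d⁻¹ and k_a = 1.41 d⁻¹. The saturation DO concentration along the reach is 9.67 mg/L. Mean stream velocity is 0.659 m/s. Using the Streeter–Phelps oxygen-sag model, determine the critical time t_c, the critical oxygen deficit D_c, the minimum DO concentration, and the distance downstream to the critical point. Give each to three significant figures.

With k_a/k_d = 3.473 and 1 − D₀(k_a−k_d)/(k_d L₀) = 0.8639,
t_c = ln(3.473 × 0.8639) / (1.41 − 0.406) = ln(3.000) / 1.004 = 1.099/1.004 = 1.094 d.
D_c = (k_d/k_a) L₀ e^(−k_d t_c) = (0.406/1.41) × 48.5 × e^(−0.406×1.094) = 0.2879 × 48.5 × 0.6413 = 8.956 mg/L.
Minimum DO = C_s − D_c = 9.67 − 8.956 = 0.7142 mg/L.
x_c = v t_c = 0.659 m/s × 1.094 d × 86400 s/d = 62310 m ≈ 62.3 km.

t_c ≈ 1.09 d; D_c ≈ 8.96 mg/L; min DO ≈ 0.714 mg/L; x_c ≈ 62.3 km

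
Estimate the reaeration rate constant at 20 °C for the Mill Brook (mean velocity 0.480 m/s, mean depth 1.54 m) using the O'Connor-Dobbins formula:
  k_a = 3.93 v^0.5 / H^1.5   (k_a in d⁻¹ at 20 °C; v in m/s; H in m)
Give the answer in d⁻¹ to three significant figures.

k_a ≈ 1.42 d⁻¹

k_a = 3.93 × 0.480^0.5 / 1.54^1.5 = 3.93 × 0.6928 / 1.911 = 1.425 d⁻¹.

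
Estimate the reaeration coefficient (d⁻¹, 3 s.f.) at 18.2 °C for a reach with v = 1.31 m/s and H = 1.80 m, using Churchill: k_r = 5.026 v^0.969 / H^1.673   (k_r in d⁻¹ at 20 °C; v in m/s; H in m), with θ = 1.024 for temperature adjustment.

k_r ≈ 2.34 d⁻¹

k_r(20) = 5.026 × 1.31^0.969 / 1.80^1.673 = 5.026 × 1.299 / 2.673 = 2.442 d⁻¹.
k_r(18.2) = 2.442 × 1.024^(18.2−20) = 2.442 × 0.9582 = 2.340 d⁻¹.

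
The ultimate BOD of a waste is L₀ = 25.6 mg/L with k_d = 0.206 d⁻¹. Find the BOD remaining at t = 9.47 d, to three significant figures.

L_t = L₀ e^(−k_d t) = 25.6 × e^(−0.206×9.47) = 25.6 × 0.1422 = 3.639 mg/L.

L ≈ 3.64 mg/L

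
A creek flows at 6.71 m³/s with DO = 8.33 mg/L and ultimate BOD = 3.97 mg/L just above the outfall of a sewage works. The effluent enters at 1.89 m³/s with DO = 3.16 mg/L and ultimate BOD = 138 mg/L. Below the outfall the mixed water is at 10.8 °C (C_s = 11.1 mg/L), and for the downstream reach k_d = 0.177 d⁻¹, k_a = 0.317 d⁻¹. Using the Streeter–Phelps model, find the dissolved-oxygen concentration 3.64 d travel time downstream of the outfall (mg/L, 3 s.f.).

Mixed DO = (6.71×8.33 + 1.89×3.16)/(6.71+1.89) = 61.87/8.600 = 7.194 mg/L.
Mixed L₀ = (6.71×3.97 + 1.89×138)/(8.600) = 287.5/8.600 = 33.43 mg/L.
Initial deficit D₀ = C_s − DO₀ = 11.1 − 7.194 = 3.906 mg/L.
D(3.64) = [0.177×33.43/(0.317−0.177)](e^(−0.177×3.64) − e^(−0.317×3.64)) + 3.906 e^(−0.317×3.64)
= 42.26 × (0.5250 − 0.3154) + 3.906 × 0.3154 = 10.09 mg/L.
DO = 11.1 − 10.09 = 1.009 mg/L.

DO ≈ 1.01 mg/L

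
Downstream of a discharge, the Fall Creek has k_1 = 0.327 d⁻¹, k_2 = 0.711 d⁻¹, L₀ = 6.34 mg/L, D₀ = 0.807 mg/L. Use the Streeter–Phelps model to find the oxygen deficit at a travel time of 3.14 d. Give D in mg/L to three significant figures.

D ≈ 1.44 mg/L

k_1 L₀/(k_2−k_1) = 0.327×6.34/(0.711−0.327) = 2.073/0.3840 = 5.399 mg/L.
e^(−k_1 t) = e^(−0.327×3.140) = 0.3582; e^(−k_2 t) = e^(−0.711×3.140) = 0.1073.
D = 5.399 × (0.3582 − 0.1073) + 0.807 × 0.1073 = 1.355 + 0.08656 = 1.441 mg/L.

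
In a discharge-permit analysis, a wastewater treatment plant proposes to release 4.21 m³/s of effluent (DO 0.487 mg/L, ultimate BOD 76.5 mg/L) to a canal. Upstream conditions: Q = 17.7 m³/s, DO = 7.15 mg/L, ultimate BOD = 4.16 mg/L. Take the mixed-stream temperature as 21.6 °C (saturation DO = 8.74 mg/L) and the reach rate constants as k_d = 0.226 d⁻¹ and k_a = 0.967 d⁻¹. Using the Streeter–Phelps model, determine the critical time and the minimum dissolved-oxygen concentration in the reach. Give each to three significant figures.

t_c ≈ 0.968 d; minimum DO ≈ 5.35 mg/L

Mixed DO = (17.7×7.15 + 4.21×0.487)/(17.7+4.21) = 128.6/21.91 = 5.870 mg/L.
Mixed L₀ = (17.7×4.16 + 4.21×76.5)/(21.91) = 395.7/21.91 = 18.06 mg/L.
Initial deficit D₀ = C_s − DO₀ = 8.74 − 5.870 = 2.870 mg/L.
t_c = (1/0.7410) ln[(0.967/0.226)(1 − 2.870×0.7410/(0.226×18.06))] = 1.350 × ln(2.049) = 0.9682 d.
D_c = (0.226/0.967) × 18.06 × e^(−0.226×0.9682) = 0.2337 × 18.06 × 0.8035 = 3.391 mg/L.
Minimum DO = 8.74 − 3.391 = 5.349 mg/L.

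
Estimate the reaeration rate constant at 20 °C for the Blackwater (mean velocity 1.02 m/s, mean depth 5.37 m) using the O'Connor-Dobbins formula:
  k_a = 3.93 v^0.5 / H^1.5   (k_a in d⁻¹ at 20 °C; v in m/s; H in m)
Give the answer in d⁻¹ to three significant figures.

k_a = 3.93 × 1.02^0.5 / 5.37^1.5 = 3.93 × 1.010 / 12.44 = 0.3190 d⁻¹.

k_a ≈ 0.319 d⁻¹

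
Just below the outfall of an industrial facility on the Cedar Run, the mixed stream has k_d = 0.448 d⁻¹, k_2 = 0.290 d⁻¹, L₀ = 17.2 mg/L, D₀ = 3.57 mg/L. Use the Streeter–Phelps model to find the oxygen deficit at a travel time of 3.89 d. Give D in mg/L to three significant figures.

k_d L₀/(k_2−k_d) = 0.448×17.2/(0.290−0.448) = 7.706/-0.1580 = -48.77 mg/L.
e^(−k_d t) = e^(−0.448×3.890) = 0.1750; e^(−k_2 t) = e^(−0.290×3.890) = 0.3236.
D = -48.77 × (0.1750 − 0.3236) + 3.57 × 0.3236 = 7.247 + 1.155 = 8.403 mg/L.

D ≈ 8.40 mg/L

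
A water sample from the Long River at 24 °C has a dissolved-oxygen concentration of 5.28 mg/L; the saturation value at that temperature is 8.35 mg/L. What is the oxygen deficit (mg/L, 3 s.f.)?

D ≈ 3.07 mg/L

D = C_s − C = 8.35 − 5.28 = 3.07 mg/L.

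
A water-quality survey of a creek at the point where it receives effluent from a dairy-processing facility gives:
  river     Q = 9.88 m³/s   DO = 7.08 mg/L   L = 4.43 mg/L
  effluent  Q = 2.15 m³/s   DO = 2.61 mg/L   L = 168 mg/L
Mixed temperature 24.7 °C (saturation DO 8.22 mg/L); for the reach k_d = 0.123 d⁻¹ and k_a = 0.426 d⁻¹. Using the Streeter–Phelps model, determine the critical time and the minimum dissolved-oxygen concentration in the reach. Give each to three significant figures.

t_c ≈ 3.59 d; minimum DO ≈ 1.97 mg/L

Mixed DO = (9.88×7.08 + 2.15×2.61)/(9.88+2.15) = 75.56/12.03 = 6.281 mg/L.
Mixed L₀ = (9.88×4.43 + 2.15×168)/(12.03) = 405.0/12.03 = 33.66 mg/L.
Initial deficit D₀ = C_s − DO₀ = 8.22 − 6.281 = 1.939 mg/L.
t_c = (1/0.3030) ln[(0.426/0.123)(1 − 1.939×0.3030/(0.123×33.66))] = 3.300 × ln(2.972) = 3.595 d.
D_c = (0.123/0.426) × 33.66 × e^(−0.123×3.595) = 0.2887 × 33.66 × 0.6426 = 6.246 mg/L.
Minimum DO = 8.22 − 6.246 = 1.974 mg/L.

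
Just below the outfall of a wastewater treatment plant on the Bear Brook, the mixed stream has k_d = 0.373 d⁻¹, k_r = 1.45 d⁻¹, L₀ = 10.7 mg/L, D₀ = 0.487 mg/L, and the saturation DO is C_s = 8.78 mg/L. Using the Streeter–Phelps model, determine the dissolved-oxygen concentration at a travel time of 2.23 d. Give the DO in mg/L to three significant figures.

DO ≈ 7.29 mg/L

k_d L₀/(k_r−k_d) = 0.373×10.7/(1.45−0.373) = 3.991/1.077 = 3.706 mg/L.
e^(−k_d t) = e^(−0.373×2.230) = 0.4353; e^(−k_r t) = e^(−1.45×2.230) = 0.03942.
D = 3.706 × (0.4353 − 0.03942) + 0.487 × 0.03942 = 1.467 + 0.01920 = 1.486 mg/L.
DO = C_s − D = 8.78 − 1.486 = 7.294 mg/L.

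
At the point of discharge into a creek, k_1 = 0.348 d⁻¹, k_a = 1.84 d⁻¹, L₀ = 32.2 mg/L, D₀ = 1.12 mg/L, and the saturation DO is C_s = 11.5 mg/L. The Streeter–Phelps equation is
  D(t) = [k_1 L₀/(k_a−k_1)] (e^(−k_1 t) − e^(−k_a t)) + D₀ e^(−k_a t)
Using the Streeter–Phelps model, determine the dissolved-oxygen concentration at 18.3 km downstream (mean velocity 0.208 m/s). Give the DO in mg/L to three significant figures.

DO ≈ 7.21 mg/L

Travel time t = x/v = 18.3 km / (0.208 m/s) = 18300 m / 0.208 m/s = 87980 s = 1.018 d.
k_1 L₀/(k_a−k_1) = 0.348×32.2/(1.84−0.348) = 11.21/1.492 = 7.510 mg/L.
e^(−k_1 t) = e^(−0.348×1.018) = 0.7016; e^(−k_a t) = e^(−1.84×1.018) = 0.1536.
D = 7.510 × (0.7016 − 0.1536) + 1.12 × 0.1536 = 4.116 + 0.1720 = 4.288 mg/L.
DO = C_s − D = 11.5 − 4.288 = 7.212 mg/L.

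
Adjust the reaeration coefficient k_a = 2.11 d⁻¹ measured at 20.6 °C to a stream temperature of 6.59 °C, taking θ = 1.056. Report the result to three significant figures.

k_a ≈ 0.983 d⁻¹

k_a(T₂) = k_a(T₁) · θ^(T₂−T₁) = 2.11 × 1.056^(6.59−20.6)
= 2.11 × 1.056^-14.0 = 2.11 × 0.4661 = 0.9834 d⁻¹.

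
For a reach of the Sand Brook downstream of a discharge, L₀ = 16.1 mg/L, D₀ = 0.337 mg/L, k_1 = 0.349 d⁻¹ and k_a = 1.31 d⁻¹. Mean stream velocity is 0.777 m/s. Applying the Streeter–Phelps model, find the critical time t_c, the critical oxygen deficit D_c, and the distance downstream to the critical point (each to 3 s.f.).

t_c ≈ 1.31 d; D_c ≈ 2.71 mg/L; x_c ≈ 88.3 km

t_c = [1/(k_a−k_1)] ln[(k_a/k_1)(1 − D₀(k_a−k_1)/(k_1 L₀))]
= [1/(1.31−0.349)] ln[(1.31/0.349)(1 − 0.337×0.9610/(0.349×16.1))]
= (1/0.9610) ln[3.754 × 0.9424] = 1.041 × ln(3.537) = 1.041 × 1.263 = 1.315 d.
L(t_c) = L₀ e^(−k_1 t_c) = 16.1 × 0.6320 = 10.18 mg/L, and at the critical point k_a D_c = k_1 L, so D_c = (0.349/1.31) × 10.18 = 2.711 mg/L.
x_c = v t_c = 0.777 m/s × 1.315 d × 86400 s/d = 88250 m ≈ 88.3 km.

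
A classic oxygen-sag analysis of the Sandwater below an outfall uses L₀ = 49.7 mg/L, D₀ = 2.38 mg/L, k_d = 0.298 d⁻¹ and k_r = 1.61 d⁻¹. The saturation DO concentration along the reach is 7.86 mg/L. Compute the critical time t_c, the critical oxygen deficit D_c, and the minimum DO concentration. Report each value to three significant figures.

t_c = [1/(k_r−k_d)] ln[(k_r/k_d)(1 − D₀(k_r−k_d)/(k_d L₀))]
= [1/(1.61−0.298)] ln[(1.61/0.298)(1 − 2.38×1.312/(0.298×49.7))]
= (1/1.312) ln[5.403 × 0.7892] = 0.7622 × ln(4.264) = 0.7622 × 1.450 = 1.105 d.
L(t_c) = L₀ e^(−k_d t_c) = 49.7 × 0.7194 = 35.75 mg/L, and at the critical point k_r D_c = k_d L, so D_c = (0.298/1.61) × 35.75 = 6.618 mg/L.
Minimum DO = C_s − D_c = 7.86 − 6.618 = 1.242 mg/L.

t_c ≈ 1.11 d; D_c ≈ 6.62 mg/L; min DO ≈ 1.24 mg/L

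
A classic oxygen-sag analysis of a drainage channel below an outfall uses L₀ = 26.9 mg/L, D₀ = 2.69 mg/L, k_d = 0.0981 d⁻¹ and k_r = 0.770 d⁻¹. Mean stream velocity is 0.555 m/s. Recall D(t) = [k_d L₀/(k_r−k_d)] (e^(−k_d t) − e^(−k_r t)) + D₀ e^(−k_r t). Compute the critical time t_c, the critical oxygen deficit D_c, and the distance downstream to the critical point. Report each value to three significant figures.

t_c ≈ 1.35 d; D_c ≈ 3.00 mg/L; x_c ≈ 64.6 km

t_c = [1/(k_r−k_d)] ln[(k_r/k_d)(1 − D₀(k_r−k_d)/(k_d L₀))]
= [1/(0.770−0.0981)] ln[(0.770/0.0981)(1 − 2.69×0.6719/(0.0981×26.9))]
= (1/0.6719) ln[7.849 × 0.3151] = 1.488 × ln(2.473) = 1.488 × 0.9055 = 1.348 d.
D_c = (k_d/k_r) L₀ e^(−k_d t_c) = (0.0981/0.770) × 26.9 × e^(−0.0981×1.348) = 0.1274 × 26.9 × 0.8762 = 3.003 mg/L.
x_c = v t_c = 0.555 m/s × 1.348 d × 86400 s/d = 64620 m ≈ 64.6 km.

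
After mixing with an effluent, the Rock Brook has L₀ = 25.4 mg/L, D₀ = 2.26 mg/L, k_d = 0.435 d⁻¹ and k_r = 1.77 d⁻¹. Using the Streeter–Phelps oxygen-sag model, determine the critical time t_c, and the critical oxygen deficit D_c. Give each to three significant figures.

t_c = [1/(k_r−k_d)] ln[(k_r/k_d)(1 − D₀(k_r−k_d)/(k_d L₀))]
= [1/(1.77−0.435)] ln[(1.77/0.435)(1 − 2.26×1.335/(0.435×25.4))]
= (1/1.335) ln[4.069 × 0.7269] = 0.7491 × ln(2.958) = 0.7491 × 1.084 = 0.8123 d.
D_c = (k_d/k_r) L₀ e^(−k_d t_c) = (0.435/1.77) × 25.4 × e^(−0.435×0.8123) = 0.2458 × 25.4 × 0.7023 = 4.384 mg/L.

t_c ≈ 0.812 d; D_c ≈ 4.38 mg/L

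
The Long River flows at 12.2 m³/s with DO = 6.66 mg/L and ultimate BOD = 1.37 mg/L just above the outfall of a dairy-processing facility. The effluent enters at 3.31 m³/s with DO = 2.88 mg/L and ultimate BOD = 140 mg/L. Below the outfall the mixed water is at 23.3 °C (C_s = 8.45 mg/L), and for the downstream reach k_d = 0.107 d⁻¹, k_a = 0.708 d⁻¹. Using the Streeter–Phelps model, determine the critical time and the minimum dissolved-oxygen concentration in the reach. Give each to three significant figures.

Mixed DO = (12.2×6.66 + 3.31×2.88)/(12.2+3.31) = 90.78/15.51 = 5.853 mg/L.
Mixed L₀ = (12.2×1.37 + 3.31×140)/(15.51) = 480.1/15.51 = 30.96 mg/L.
Initial deficit D₀ = C_s − DO₀ = 8.45 − 5.853 = 2.597 mg/L.
t_c = (1/0.6010) ln[(0.708/0.107)(1 − 2.597×0.6010/(0.107×30.96))] = 1.664 × ln(3.499) = 2.084 d.
D_c = (0.107/0.708) × 30.96 × e^(−0.107×2.084) = 0.1511 × 30.96 × 0.8001 = 3.743 mg/L.
Minimum DO = 8.45 − 3.743 = 4.707 mg/L.

t_c ≈ 2.08 d; minimum DO ≈ 4.71 mg/L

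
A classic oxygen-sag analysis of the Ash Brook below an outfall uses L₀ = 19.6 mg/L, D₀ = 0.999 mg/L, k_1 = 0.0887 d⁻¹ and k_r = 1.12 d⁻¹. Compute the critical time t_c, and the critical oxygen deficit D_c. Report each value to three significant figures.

t_c = [1/(k_r−k_1)] ln[(k_r/k_1)(1 − D₀(k_r−k_1)/(k_1 L₀))]
= [1/(1.12−0.0887)] ln[(1.12/0.0887)(1 − 0.999×1.031/(0.0887×19.6))]
= (1/1.031) ln[12.63 × 0.4074] = 0.9696 × ln(5.144) = 0.9696 × 1.638 = 1.588 d.
L(t_c) = L₀ e^(−k_1 t_c) = 19.6 × 0.8686 = 17.02 mg/L, and at the critical point k_r D_c = k_1 L, so D_c = (0.0887/1.12) × 17.02 = 1.348 mg/L.

t_c ≈ 1.59 d; D_c ≈ 1.35 mg/L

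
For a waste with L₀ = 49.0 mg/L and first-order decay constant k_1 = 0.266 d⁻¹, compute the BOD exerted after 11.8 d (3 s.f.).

y ≈ 46.9 mg/L

y_t = L₀(1 − e^(−k_1 t)) = 49.0 × (1 − e^(−0.266×11.8))
= 49.0 × (1 − 0.04333) = 49.0 × 0.9567 = 46.88 mg/L.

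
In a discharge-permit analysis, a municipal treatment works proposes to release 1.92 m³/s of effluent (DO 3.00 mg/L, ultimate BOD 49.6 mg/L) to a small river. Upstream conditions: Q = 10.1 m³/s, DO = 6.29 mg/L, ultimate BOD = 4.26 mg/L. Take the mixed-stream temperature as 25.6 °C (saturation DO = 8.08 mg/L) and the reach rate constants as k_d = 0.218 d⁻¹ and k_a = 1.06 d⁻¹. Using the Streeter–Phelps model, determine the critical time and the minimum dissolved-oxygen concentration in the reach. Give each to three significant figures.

t_c ≈ 0.0933 d; minimum DO ≈ 5.76 mg/L

Mixed DO = (10.1×6.29 + 1.92×3.00)/(10.1+1.92) = 69.29/12.02 = 5.764 mg/L.
Mixed L₀ = (10.1×4.26 + 1.92×49.6)/(12.02) = 138.3/12.02 = 11.50 mg/L.
Initial deficit D₀ = C_s − DO₀ = 8.08 − 5.764 = 2.316 mg/L.
t_c = (1/0.8420) ln[(1.06/0.218)(1 − 2.316×0.8420/(0.218×11.50))] = 1.188 × ln(1.082) = 0.09329 d.
D_c = (0.218/1.06) × 11.50 × e^(−0.218×0.09329) = 0.2057 × 11.50 × 0.9799 = 2.318 mg/L.
Minimum DO = 8.08 − 2.318 = 5.762 mg/L.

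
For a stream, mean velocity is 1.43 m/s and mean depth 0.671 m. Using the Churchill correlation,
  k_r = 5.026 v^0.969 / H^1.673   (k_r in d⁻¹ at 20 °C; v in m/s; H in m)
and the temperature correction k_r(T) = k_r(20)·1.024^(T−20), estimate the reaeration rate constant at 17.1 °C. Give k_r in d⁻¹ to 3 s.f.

k_r ≈ 12.9 d⁻¹

k_r(20) = 5.026 × 1.43^0.969 / 0.671^1.673 = 5.026 × 1.414 / 0.5130 = 13.86 d⁻¹.
k_r(17.1) = 13.86 × 1.024^(17.1−20) = 13.86 × 0.9335 = 12.94 d⁻¹.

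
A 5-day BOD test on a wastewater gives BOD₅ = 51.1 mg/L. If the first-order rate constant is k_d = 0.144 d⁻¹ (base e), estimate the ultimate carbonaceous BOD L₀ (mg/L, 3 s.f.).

L₀ ≈ 99.6 mg/L

BOD₅ = L₀(1 − e^(−5k_d)) ⇒ L₀ = BOD₅ / (1 − e^(−5×0.144))
= 51.1 / (1 − 0.4868) = 51.1 / 0.5132 = 99.56 mg/L.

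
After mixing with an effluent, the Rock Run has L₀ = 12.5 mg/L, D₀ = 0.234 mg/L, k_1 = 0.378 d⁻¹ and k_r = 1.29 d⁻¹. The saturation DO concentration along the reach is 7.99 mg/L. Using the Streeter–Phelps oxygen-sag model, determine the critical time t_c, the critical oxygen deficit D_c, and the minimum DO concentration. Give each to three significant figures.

t_c ≈ 1.30 d; D_c ≈ 2.24 mg/L; min DO ≈ 5.75 mg/L

t_c = [1/(k_r−k_1)] ln[(k_r/k_1)(1 − D₀(k_r−k_1)/(k_1 L₀))]
= [1/(1.29−0.378)] ln[(1.29/0.378)(1 − 0.234×0.9120/(0.378×12.5))]
= (1/0.9120) ln[3.413 × 0.9548] = 1.096 × ln(3.259) = 1.096 × 1.181 = 1.295 d.
D_c = (k_1/k_r) L₀ e^(−k_1 t_c) = (0.378/1.29) × 12.5 × e^(−0.378×1.295) = 0.2930 × 12.5 × 0.6129 = 2.245 mg/L.
Minimum DO = C_s − D_c = 7.99 − 2.245 = 5.745 mg/L.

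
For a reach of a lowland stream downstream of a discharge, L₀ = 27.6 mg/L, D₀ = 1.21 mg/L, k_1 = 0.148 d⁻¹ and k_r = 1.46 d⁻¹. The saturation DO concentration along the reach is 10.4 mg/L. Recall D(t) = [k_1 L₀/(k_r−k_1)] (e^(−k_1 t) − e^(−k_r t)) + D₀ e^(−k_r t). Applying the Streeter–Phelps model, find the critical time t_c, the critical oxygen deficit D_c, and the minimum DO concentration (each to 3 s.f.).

At the critical point dD/dt = 0, so k_1 L₀ e^(−k_1 t) = k_r D. Substituting D(t) from the Streeter–Phelps equation and solving for t gives
t_c = ln[(k_r/k_1)(1 − D₀(k_r−k_1)/(k_1 L₀))] / (k_r−k_1).
Here k_r−k_1 = 1.312 d⁻¹ and 1 − D₀(k_r−k_1)/(k_1 L₀) = 1 − 1.21×1.312/(0.148×27.6) = 0.6114, so
t_c = ln(9.865 × 0.6114) / 1.312 = 1.797 / 1.312 = 1.370 d.
L(t_c) = L₀ e^(−k_1 t_c) = 27.6 × 0.8165 = 22.54 mg/L, and at the critical point k_r D_c = k_1 L, so D_c = (0.148/1.46) × 22.54 = 2.284 mg/L.
Minimum DO = C_s − D_c = 10.4 − 2.284 = 8.116 mg/L.

t_c ≈ 1.37 d; D_c ≈ 2.28 mg/L; min DO ≈ 8.12 mg/L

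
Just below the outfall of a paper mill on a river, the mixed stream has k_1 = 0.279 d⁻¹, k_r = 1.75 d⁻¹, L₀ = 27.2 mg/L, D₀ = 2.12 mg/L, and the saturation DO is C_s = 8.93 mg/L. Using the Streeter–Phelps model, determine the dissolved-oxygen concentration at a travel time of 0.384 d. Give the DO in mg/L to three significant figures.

DO ≈ 5.85 mg/L

k_1 L₀/(k_r−k_1) = 0.279×27.2/(1.75−0.279) = 7.589/1.471 = 5.159 mg/L.
e^(−k_1 t) = e^(−0.279×0.3840) = 0.8984; e^(−k_r t) = e^(−1.75×0.3840) = 0.5107.
D = 5.159 × (0.8984 − 0.5107) + 2.12 × 0.5107 = 2.000 + 1.083 = 3.083 mg/L.
DO = C_s − D = 8.93 − 3.083 = 5.847 mg/L.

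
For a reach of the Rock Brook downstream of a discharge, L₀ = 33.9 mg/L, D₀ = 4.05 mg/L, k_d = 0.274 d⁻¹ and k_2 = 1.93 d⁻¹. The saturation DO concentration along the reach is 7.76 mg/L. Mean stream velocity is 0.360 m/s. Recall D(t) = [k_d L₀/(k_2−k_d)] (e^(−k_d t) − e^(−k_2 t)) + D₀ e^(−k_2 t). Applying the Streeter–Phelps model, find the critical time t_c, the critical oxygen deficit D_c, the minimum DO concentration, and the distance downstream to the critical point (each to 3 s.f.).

At the critical point dD/dt = 0, so k_d L₀ e^(−k_d t) = k_2 D. Substituting D(t) from the Streeter–Phelps equation and solving for t gives
t_c = ln[(k_2/k_d)(1 − D₀(k_2−k_d)/(k_d L₀))] / (k_2−k_d).
Here k_2−k_d = 1.656 d⁻¹ and 1 − D₀(k_2−k_d)/(k_d L₀) = 1 − 4.05×1.656/(0.274×33.9) = 0.2780, so
t_c = ln(7.044 × 0.2780) / 1.656 = 0.6718 / 1.656 = 0.4057 d.
D_c = (k_d/k_2) L₀ e^(−k_d t_c) = (0.274/1.93) × 33.9 × e^(−0.274×0.4057) = 0.1420 × 33.9 × 0.8948 = 4.306 mg/L.
Minimum DO = C_s − D_c = 7.76 − 4.306 = 3.454 mg/L.
x_c = v t_c = 0.360 m/s × 0.4057 d × 86400 s/d = 12620 m ≈ 12.6 km.

t_c ≈ 0.406 d; D_c ≈ 4.31 mg/L; min DO ≈ 3.45 mg/L; x_c ≈ 12.6 km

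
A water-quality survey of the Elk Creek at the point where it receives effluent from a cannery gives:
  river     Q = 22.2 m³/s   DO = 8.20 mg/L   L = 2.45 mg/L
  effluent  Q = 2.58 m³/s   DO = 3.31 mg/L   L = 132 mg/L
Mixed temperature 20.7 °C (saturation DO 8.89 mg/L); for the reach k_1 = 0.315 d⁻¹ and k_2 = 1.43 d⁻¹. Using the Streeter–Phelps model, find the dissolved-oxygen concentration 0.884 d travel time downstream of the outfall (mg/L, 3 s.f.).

DO ≈ 6.41 mg/L

Mixed DO = (22.2×8.20 + 2.58×3.31)/(22.2+2.58) = 190.6/24.78 = 7.691 mg/L.
Mixed L₀ = (22.2×2.45 + 2.58×132)/(24.78) = 394.9/24.78 = 15.94 mg/L.
Initial deficit D₀ = C_s − DO₀ = 8.89 − 7.691 = 1.199 mg/L.
D(0.884) = [0.315×15.94/(1.43−0.315)](e^(−0.315×0.884) − e^(−1.43×0.884)) + 1.199 e^(−1.43×0.884)
= 4.503 × (0.7569 − 0.2825) + 1.199 × 0.2825 = 2.475 mg/L.
DO = 8.89 − 2.475 = 6.415 mg/L.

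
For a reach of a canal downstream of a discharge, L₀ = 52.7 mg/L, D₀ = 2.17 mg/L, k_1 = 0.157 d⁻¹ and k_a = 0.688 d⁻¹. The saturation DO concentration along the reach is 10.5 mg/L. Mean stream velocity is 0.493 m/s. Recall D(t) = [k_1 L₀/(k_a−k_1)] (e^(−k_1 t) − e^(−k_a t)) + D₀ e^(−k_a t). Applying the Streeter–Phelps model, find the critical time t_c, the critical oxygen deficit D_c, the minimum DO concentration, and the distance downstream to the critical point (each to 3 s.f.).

With k_a/k_1 = 4.382 and 1 − D₀(k_a−k_1)/(k_1 L₀) = 0.8607,
t_c = ln(4.382 × 0.8607) / (0.688 − 0.157) = ln(3.772) / 0.5310 = 1.328/0.5310 = 2.500 d.
D_c = (k_1/k_a) L₀ e^(−k_1 t_c) = (0.157/0.688) × 52.7 × e^(−0.157×2.500) = 0.2282 × 52.7 × 0.6754 = 8.122 mg/L.
Minimum DO = C_s − D_c = 10.5 − 8.122 = 2.378 mg/L.
x_c = v t_c = 0.493 m/s × 2.500 d × 86400 s/d = 106500 m ≈ 106 km.

t_c ≈ 2.50 d; D_c ≈ 8.12 mg/L; min DO ≈ 2.38 mg/L; x_c ≈ 106 km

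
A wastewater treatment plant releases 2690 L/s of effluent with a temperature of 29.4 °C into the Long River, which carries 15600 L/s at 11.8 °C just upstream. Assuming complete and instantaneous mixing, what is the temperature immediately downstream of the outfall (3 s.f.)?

14.4 °C

Flow-weighted mixing: C = (Q_r C_r + Q_w C_w)/(Q_r + Q_w)
= (15600×11.8 + 2690×29.4)/(15600 + 2690) = 263200/18290 = 14.39 °C.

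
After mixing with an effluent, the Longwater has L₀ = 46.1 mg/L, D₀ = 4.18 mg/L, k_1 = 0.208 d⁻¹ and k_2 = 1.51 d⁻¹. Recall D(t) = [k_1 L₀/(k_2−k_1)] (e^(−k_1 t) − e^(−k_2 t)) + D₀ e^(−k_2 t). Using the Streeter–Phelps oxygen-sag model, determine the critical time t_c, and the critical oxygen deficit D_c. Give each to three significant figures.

With k_2/k_1 = 7.260 and 1 − D₀(k_2−k_1)/(k_1 L₀) = 0.4324,
t_c = ln(7.260 × 0.4324) / (1.51 − 0.208) = ln(3.139) / 1.302 = 1.144/1.302 = 0.8786 d.
L(t_c) = L₀ e^(−k_1 t_c) = 46.1 × 0.8330 = 38.40 mg/L, and at the critical point k_2 D_c = k_1 L, so D_c = (0.208/1.51) × 38.40 = 5.290 mg/L.

t_c ≈ 0.879 d; D_c ≈ 5.29 mg/L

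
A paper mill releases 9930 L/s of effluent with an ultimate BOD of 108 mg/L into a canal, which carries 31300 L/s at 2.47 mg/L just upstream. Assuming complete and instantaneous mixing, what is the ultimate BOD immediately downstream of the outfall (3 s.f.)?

Flow-weighted mixing: C = (Q_r C_r + Q_w C_w)/(Q_r + Q_w)
= (31300×2.47 + 9930×108)/(31300 + 9930) = 1.150×10^6/41230 = 27.89 mg/L.

27.9 mg/L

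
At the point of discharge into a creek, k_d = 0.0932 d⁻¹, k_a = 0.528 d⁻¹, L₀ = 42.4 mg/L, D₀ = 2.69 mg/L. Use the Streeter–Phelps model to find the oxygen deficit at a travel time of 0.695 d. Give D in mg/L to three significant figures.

D ≈ 4.09 mg/L

k_d L₀/(k_a−k_d) = 0.0932×42.4/(0.528−0.0932) = 3.952/0.4348 = 9.089 mg/L.
e^(−k_d t) = e^(−0.0932×0.6950) = 0.9373; e^(−k_a t) = e^(−0.528×0.6950) = 0.6928.
D = 9.089 × (0.9373 − 0.6928) + 2.69 × 0.6928 = 2.222 + 1.864 = 4.085 mg/L.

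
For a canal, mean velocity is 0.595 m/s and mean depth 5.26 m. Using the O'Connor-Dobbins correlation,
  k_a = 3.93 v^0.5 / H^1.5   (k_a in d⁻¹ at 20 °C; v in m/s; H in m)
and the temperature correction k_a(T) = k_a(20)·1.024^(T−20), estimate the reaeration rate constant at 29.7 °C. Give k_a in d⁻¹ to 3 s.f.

k_a ≈ 0.316 d⁻¹

k_a(20) = 3.93 × 0.595^0.5 / 5.26^1.5 = 3.93 × 0.7714 / 12.06 = 0.2513 d⁻¹.
k_a(29.7) = 0.2513 × 1.024^(29.7−20) = 0.2513 × 1.259 = 0.3163 d⁻¹.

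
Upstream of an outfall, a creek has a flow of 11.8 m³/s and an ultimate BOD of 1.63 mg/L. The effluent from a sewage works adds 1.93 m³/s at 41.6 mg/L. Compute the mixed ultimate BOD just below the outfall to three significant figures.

Flow-weighted mixing: C = (Q_r C_r + Q_w C_w)/(Q_r + Q_w)
= (11.8×1.63 + 1.93×41.6)/(11.8 + 1.93) = 99.52/13.73 = 7.249 mg/L.

7.25 mg/L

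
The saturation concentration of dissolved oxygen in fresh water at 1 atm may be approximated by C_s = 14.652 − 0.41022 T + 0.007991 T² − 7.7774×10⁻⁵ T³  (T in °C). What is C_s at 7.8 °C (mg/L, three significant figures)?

C_s ≈ 11.9 mg/L

C_s = 14.652 − 0.41022×7.8 + 0.007991×7.8² − 7.7774×10⁻⁵×7.8³ = 11.90 mg/L.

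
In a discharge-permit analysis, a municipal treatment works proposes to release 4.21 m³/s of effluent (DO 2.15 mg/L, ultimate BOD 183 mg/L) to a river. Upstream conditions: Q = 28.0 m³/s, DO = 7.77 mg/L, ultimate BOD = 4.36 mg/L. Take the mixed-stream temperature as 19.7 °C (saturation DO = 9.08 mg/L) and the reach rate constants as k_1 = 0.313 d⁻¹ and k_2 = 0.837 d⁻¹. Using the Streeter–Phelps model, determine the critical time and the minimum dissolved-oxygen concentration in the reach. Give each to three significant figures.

Mixed DO = (28.0×7.77 + 4.21×2.15)/(28.0+4.21) = 226.6/32.21 = 7.035 mg/L.
Mixed L₀ = (28.0×4.36 + 4.21×183)/(32.21) = 892.5/32.21 = 27.71 mg/L.
Initial deficit D₀ = C_s − DO₀ = 9.08 − 7.035 = 2.045 mg/L.
t_c = (1/0.5240) ln[(0.837/0.313)(1 − 2.045×0.5240/(0.313×27.71))] = 1.908 × ln(2.344) = 1.626 d.
D_c = (0.313/0.837) × 27.71 × e^(−0.313×1.626) = 0.3740 × 27.71 × 0.6012 = 6.230 mg/L.
Minimum DO = 9.08 − 6.230 = 2.850 mg/L.

t_c ≈ 1.63 d; minimum DO ≈ 2.85 mg/L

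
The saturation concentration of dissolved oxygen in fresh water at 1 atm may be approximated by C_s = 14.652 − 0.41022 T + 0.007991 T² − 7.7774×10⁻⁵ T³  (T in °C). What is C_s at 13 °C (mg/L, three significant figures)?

C_s ≈ 10.5 mg/L

C_s = 14.652 − 0.41022×13 + 0.007991×13² − 7.7774×10⁻⁵×13³ = 10.50 mg/L.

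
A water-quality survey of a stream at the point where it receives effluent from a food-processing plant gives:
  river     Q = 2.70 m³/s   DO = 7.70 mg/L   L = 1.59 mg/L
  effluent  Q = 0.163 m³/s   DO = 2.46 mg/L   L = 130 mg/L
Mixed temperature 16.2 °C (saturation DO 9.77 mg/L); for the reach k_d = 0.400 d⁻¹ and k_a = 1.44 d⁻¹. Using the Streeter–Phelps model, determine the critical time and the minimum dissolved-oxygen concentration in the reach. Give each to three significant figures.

t_c ≈ 0.0999 d; minimum DO ≈ 7.39 mg/L

Mixed DO = (2.70×7.70 + 0.163×2.46)/(2.70+0.163) = 21.19/2.863 = 7.402 mg/L.
Mixed L₀ = (2.70×1.59 + 0.163×130)/(2.863) = 25.48/2.863 = 8.901 mg/L.
Initial deficit D₀ = C_s − DO₀ = 9.77 − 7.402 = 2.368 mg/L.
t_c = (1/1.040) ln[(1.44/0.400)(1 − 2.368×1.040/(0.400×8.901))] = 0.9615 × ln(1.109) = 0.09990 d.
D_c = (0.400/1.44) × 8.901 × e^(−0.400×0.09990) = 0.2778 × 8.901 × 0.9608 = 2.376 mg/L.
Minimum DO = 9.77 − 2.376 = 7.394 mg/L.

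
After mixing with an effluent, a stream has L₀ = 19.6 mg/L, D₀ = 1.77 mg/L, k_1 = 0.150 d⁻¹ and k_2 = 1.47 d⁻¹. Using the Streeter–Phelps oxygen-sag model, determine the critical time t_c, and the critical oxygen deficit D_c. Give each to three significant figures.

At the critical point dD/dt = 0, so k_1 L₀ e^(−k_1 t) = k_2 D. Substituting D(t) from the Streeter–Phelps equation and solving for t gives
t_c = ln[(k_2/k_1)(1 − D₀(k_2−k_1)/(k_1 L₀))] / (k_2−k_1).
Here k_2−k_1 = 1.320 d⁻¹ and 1 − D₀(k_2−k_1)/(k_1 L₀) = 1 − 1.77×1.320/(0.150×19.6) = 0.2053, so
t_c = ln(9.800 × 0.2053) / 1.320 = 0.6991 / 1.320 = 0.5296 d.
L(t_c) = L₀ e^(−k_1 t_c) = 19.6 × 0.9236 = 18.10 mg/L, and at the critical point k_2 D_c = k_1 L, so D_c = (0.150/1.47) × 18.10 = 1.847 mg/L.

t_c ≈ 0.530 d; D_c ≈ 1.85 mg/L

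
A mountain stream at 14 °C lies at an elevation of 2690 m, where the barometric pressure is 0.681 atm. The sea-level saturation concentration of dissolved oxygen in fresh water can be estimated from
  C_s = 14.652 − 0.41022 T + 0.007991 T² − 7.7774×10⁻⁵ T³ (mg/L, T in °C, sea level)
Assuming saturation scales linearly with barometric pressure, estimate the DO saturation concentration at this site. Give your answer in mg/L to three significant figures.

C_s ≈ 6.99 mg/L

At sea level: C_s = 14.652 − 0.41022×14 + 0.007991×14² − 7.7774×10⁻⁵×14³ = 10.26 mg/L.
Pressure correction: C_s' = 10.26 × 0.681 = 6.988 mg/L.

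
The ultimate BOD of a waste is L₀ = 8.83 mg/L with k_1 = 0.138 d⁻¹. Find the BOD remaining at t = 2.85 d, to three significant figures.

L ≈ 5.96 mg/L

L_t = L₀ e^(−k_1 t) = 8.83 × e^(−0.138×2.85) = 8.83 × 0.6748 = 5.959 mg/L.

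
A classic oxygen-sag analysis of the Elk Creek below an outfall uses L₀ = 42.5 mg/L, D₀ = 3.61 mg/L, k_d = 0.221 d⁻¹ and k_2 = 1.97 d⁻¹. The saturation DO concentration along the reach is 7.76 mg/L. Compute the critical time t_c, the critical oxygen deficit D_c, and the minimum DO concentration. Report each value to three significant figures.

t_c ≈ 0.613 d; D_c ≈ 4.16 mg/L; min DO ≈ 3.60 mg/L

t_c = [1/(k_2−k_d)] ln[(k_2/k_d)(1 − D₀(k_2−k_d)/(k_d L₀))]
= [1/(1.97−0.221)] ln[(1.97/0.221)(1 − 3.61×1.749/(0.221×42.5))]
= (1/1.749) ln[8.914 × 0.3278] = 0.5718 × ln(2.922) = 0.5718 × 1.072 = 0.6130 d.
L(t_c) = L₀ e^(−k_d t_c) = 42.5 × 0.8733 = 37.12 mg/L, and at the critical point k_2 D_c = k_d L, so D_c = (0.221/1.97) × 37.12 = 4.164 mg/L.
Minimum DO = C_s − D_c = 7.76 − 4.164 = 3.596 mg/L.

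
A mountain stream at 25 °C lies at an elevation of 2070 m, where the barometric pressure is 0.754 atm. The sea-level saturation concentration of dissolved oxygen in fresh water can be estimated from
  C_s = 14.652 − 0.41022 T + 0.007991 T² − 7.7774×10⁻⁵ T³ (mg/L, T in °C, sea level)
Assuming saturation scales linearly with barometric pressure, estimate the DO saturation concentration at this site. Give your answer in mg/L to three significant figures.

C_s ≈ 6.16 mg/L

At sea level: C_s = 14.652 − 0.41022×25 + 0.007991×25² − 7.7774×10⁻⁵×25³ = 8.176 mg/L.
Pressure correction: C_s' = 8.176 × 0.754 = 6.164 mg/L.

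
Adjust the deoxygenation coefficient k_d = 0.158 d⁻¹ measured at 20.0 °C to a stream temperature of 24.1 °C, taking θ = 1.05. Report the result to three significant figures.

k_d(T₂) = k_d(T₁) · θ^(T₂−T₁) = 0.158 × 1.05^(24.1−20.0)
= 0.158 × 1.05^4.10 = 0.158 × 1.221 = 0.1930 d⁻¹.

k_d ≈ 0.193 d⁻¹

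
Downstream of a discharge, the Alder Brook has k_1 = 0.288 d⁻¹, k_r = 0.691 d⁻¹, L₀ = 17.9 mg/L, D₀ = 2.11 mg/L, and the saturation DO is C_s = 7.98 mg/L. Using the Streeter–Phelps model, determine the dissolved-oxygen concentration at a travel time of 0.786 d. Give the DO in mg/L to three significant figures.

DO ≈ 3.98 mg/L

k_1 L₀/(k_r−k_1) = 0.288×17.9/(0.691−0.288) = 5.155/0.4030 = 12.79 mg/L.
e^(−k_1 t) = e^(−0.288×0.7860) = 0.7974; e^(−k_r t) = e^(−0.691×0.7860) = 0.5809.
D = 12.79 × (0.7974 − 0.5809) + 2.11 × 0.5809 = 2.769 + 1.226 = 3.995 mg/L.
DO = C_s − D = 7.98 − 3.995 = 3.985 mg/L.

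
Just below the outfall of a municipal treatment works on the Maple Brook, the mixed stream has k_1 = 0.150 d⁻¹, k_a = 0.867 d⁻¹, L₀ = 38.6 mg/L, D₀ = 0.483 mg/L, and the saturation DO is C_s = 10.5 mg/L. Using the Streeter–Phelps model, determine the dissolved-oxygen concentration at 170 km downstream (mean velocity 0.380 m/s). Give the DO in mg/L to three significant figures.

Travel time t = x/v = 170 km / (0.380 m/s) = 170000 m / 0.380 m/s = 447400 s = 5.178 d.
k_1 L₀/(k_a−k_1) = 0.150×38.6/(0.867−0.150) = 5.790/0.7170 = 8.075 mg/L.
e^(−k_1 t) = e^(−0.150×5.178) = 0.4599; e^(−k_a t) = e^(−0.867×5.178) = 0.01123.
D = 8.075 × (0.4599 − 0.01123) + 0.483 × 0.01123 = 3.623 + 0.005424 = 3.629 mg/L.
DO = C_s − D = 10.5 − 3.629 = 6.871 mg/L.

DO ≈ 6.87 mg/L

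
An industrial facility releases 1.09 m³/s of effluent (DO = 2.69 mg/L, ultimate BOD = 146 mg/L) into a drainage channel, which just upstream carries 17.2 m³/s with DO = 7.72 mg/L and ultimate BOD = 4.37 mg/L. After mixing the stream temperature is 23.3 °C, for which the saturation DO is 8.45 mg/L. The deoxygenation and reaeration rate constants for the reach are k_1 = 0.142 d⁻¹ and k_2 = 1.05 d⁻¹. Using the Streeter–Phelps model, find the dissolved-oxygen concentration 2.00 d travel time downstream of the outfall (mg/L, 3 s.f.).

DO ≈ 7.06 mg/L

Mixed DO = (17.2×7.72 + 1.09×2.69)/(17.2+1.09) = 135.7/18.29 = 7.420 mg/L.
Mixed L₀ = (17.2×4.37 + 1.09×146)/(18.29) = 234.3/18.29 = 12.81 mg/L.
Initial deficit D₀ = C_s − DO₀ = 8.45 − 7.420 = 1.030 mg/L.
D(2.00) = [0.142×12.81/(1.05−0.142)](e^(−0.142×2.00) − e^(−1.05×2.00)) + 1.030 e^(−1.05×2.00)
= 2.003 × (0.7528 − 0.1225) + 1.030 × 0.1225 = 1.389 mg/L.
DO = 8.45 − 1.389 = 7.061 mg/L.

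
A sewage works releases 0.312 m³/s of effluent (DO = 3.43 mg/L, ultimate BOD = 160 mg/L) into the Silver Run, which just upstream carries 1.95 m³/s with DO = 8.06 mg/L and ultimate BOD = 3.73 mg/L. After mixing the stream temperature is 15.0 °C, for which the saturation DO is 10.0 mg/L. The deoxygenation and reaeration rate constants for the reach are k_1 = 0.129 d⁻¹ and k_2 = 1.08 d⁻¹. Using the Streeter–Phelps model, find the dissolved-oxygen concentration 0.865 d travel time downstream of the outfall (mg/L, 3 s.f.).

Mixed DO = (1.95×8.06 + 0.312×3.43)/(1.95+0.312) = 16.79/2.262 = 7.421 mg/L.
Mixed L₀ = (1.95×3.73 + 0.312×160)/(2.262) = 57.19/2.262 = 25.28 mg/L.
Initial deficit D₀ = C_s − DO₀ = 10.0 − 7.421 = 2.579 mg/L.
D(0.865) = [0.129×25.28/(1.08−0.129)](e^(−0.129×0.865) − e^(−1.08×0.865)) + 2.579 e^(−1.08×0.865)
= 3.430 × (0.8944 − 0.3929) + 2.579 × 0.3929 = 2.733 mg/L.
DO = 10.0 − 2.733 = 7.267 mg/L.

DO ≈ 7.27 mg/L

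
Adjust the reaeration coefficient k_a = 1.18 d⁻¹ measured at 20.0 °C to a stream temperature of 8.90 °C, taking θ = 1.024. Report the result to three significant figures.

k_a(T₂) = k_a(T₁) · θ^(T₂−T₁) = 1.18 × 1.024^(8.90−20.0)
= 1.18 × 1.024^-11.1 = 1.18 × 0.7685 = 0.9069 d⁻¹.

k_a ≈ 0.907 d⁻¹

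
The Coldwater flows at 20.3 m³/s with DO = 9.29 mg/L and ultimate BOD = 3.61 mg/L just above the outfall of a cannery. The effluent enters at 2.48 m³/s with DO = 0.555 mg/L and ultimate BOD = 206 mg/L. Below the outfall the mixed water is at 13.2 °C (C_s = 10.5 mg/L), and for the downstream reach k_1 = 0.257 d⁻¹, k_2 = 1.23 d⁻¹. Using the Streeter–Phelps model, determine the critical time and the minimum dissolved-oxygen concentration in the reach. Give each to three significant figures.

Mixed DO = (20.3×9.29 + 2.48×0.555)/(20.3+2.48) = 190.0/22.78 = 8.339 mg/L.
Mixed L₀ = (20.3×3.61 + 2.48×206)/(22.78) = 584.2/22.78 = 25.64 mg/L.
Initial deficit D₀ = C_s − DO₀ = 10.5 − 8.339 = 2.161 mg/L.
t_c = (1/0.9730) ln[(1.23/0.257)(1 − 2.161×0.9730/(0.257×25.64))] = 1.028 × ln(3.259) = 1.214 d.
D_c = (0.257/1.23) × 25.64 × e^(−0.257×1.214) = 0.2089 × 25.64 × 0.7319 = 3.922 mg/L.
Minimum DO = 10.5 − 3.922 = 6.578 mg/L.

t_c ≈ 1.21 d; minimum DO ≈ 6.58 mg/L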